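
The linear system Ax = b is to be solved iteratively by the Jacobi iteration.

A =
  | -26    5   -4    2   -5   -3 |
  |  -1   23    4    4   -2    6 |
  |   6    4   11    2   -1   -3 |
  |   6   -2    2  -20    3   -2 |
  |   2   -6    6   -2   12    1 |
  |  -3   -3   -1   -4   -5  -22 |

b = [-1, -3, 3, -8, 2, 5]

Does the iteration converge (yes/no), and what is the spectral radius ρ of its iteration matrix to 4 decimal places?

yes, ρ = 0.5973

Split A = D + L + U, D = diag(-26, 23, 11, -20, 12, -22).
Jacobi T = -D⁻¹(L+U): T[1,5] = -(6)/(23) = -0.2609; T[1,1] = 0.
  T[0,:] = [+0.0000  +0.1923  -0.1538  +0.0769  -0.1923  -0.1154]
  T[1,:] = [+0.0435  +0.0000  -0.1739  -0.1739  +0.0870  -0.2609]
  T[2,:] = [-0.5455  -0.3636  +0.0000  -0.1818  +0.0909  +0.2727]
  T[3,:] = [+0.3000  -0.1000  +0.1000  +0.0000  +0.1500  -0.1000]
  T[4,:] = [-0.1667  +0.5000  -0.5000  +0.1667  +0.0000  -0.0833]
  T[5,:] = [-0.1364  -0.1364  -0.0455  -0.1818  -0.2273  +0.0000]
eigenvalue magnitudes: 0.5973, 0.4655, 0.3061, 0.1803, 0.1803, 0.1042.
ρ = 0.5973; 0.5973 < 1, so it converges for any x₀.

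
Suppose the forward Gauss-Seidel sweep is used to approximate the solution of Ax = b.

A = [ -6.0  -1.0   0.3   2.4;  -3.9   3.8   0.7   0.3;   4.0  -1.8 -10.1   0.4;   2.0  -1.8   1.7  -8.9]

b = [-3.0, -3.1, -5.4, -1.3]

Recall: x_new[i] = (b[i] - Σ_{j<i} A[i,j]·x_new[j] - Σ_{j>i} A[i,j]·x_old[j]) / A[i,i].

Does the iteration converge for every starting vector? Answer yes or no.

Split A = D + L + U, D = diag(-6, 3.8, -10.1, -8.9).
GS T = -(D+L)⁻¹U: row 0 first, T[0,2] = -(0.3)/(-6) = +0.0500; later rows by forward substitution.
  T[0,:] = [+0.0000 -0.1667 +0.0500 +0.4000]
  T[1,:] = [+0.0000 -0.1711 -0.1329 +0.3316]
  T[2,:] = [+0.0000 -0.0355 +0.0435 +0.1389]
  T[3,:] = [+0.0000 -0.0096 +0.0464 +0.0494]
|eigenvalues of T|: 0.1867, 0.1206, 0.0121, 0.0000.
ρ = 0.1867; 0.1867 < 1 ⇒ converges.

yes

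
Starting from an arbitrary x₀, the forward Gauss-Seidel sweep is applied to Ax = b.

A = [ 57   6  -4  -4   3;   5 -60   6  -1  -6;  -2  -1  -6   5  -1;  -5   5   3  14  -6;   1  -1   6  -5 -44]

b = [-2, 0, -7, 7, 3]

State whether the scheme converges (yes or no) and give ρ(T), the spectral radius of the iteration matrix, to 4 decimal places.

yes, ρ = 0.3862

Split A = D + L + U, D = diag(57, -60, -6, 14, -44).
Gauss-Seidel: T = -(D+L)⁻¹U, row 0 first, T[0,3] = -(-4)/(57) = +0.0702; later rows by forward substitution.
  T[0,:] = [+0.0000, -0.1053, +0.0702, +0.0702, -0.0526]
  T[1,:] = [+0.0000, -0.0088, +0.1058, -0.0108, -0.1044]
  T[2,:] = [+0.0000, +0.0365, -0.0410, +0.8117, -0.1317]
  T[3,:] = [+0.0000, -0.0423, -0.0039, -0.1450, +0.4753]
  T[4,:] = [+0.0000, +0.0076, -0.0060, +0.1290, -0.0708]
eigenvalue magnitudes: 0.3862, 0.0951, 0.0951, 0.0244, 0.0000.
ρ = 0.3862; 0.3862 < 1: convergent.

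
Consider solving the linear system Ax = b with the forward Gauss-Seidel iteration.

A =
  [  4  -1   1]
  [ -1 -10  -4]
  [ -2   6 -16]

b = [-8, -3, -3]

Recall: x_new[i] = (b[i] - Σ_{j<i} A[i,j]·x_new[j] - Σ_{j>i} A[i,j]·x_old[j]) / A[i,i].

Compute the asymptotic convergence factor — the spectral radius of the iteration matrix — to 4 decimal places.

0.1976

A = D + L + U where D = diag(4, -10, -16).
T_GS = -(D+L)⁻¹U: row 0 first, T[0,1] = -(-1)/(4) = +0.2500; later rows by forward substitution.
  T[0,:] = [+0.0000 +0.2500 -0.2500]
  T[1,:] = [+0.0000 -0.0250 -0.3750]
  T[2,:] = [+0.0000 -0.0406 -0.1094]
moduli |λ_i(T)| = 0.1976, 0.0633, 0.0000.
ρ = 0.1976; 0.1976 < 1, so it converges for any x₀.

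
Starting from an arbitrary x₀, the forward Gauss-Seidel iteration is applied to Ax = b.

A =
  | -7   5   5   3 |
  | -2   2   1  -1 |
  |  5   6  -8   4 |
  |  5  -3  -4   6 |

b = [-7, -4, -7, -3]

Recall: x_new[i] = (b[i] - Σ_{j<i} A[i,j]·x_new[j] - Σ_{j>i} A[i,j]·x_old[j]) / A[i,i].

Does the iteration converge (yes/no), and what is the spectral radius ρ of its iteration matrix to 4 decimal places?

no, ρ = 1.5890

A = D + L + U where D = diag(-7, 2, -8, 6).
Gauss-Seidel: T = -(D+L)⁻¹U, row 0 first, T[0,1] = -(5)/(-7) = +0.7143; later rows by forward substitution.
  T[0,:] = [+0.0000, +0.7143, +0.7143, +0.4286]
  T[1,:] = [+0.0000, +0.7143, +0.2143, +0.9286]
  T[2,:] = [+0.0000, +0.9821, +0.6071, +1.4643]
  T[3,:] = [+0.0000, +0.4167, -0.0833, +1.0833]
moduli |λ_i(T)| = 1.5890, 0.6775, 0.1382, 0.0000.
ρ(T) = max|λ| = 1.5890; 1.5890 > 1 ⇒ diverges.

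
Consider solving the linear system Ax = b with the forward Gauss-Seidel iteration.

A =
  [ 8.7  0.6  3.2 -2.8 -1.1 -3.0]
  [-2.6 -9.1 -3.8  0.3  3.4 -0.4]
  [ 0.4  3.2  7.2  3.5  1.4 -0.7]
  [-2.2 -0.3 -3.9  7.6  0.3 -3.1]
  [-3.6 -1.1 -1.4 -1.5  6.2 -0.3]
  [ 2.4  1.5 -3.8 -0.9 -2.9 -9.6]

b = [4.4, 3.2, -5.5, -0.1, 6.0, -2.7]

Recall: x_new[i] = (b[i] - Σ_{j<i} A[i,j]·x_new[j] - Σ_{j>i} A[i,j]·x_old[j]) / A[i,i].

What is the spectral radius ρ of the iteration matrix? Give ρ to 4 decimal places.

0.6563

A = D + L + U where D = diag(8.7, -9.1, 7.2, 7.6, 6.2, -9.6).
T_GS = -(D+L)⁻¹U: row 0 first, T[0,4] = -(-1.1)/(8.7) = +0.1264; later rows by forward substitution.
  T[0,:] = [+0.0000, -0.0690, -0.3678, +0.3218, +0.1264, +0.3448]
  T[1,:] = [+0.0000, +0.0197, -0.3125, -0.0590, +0.3375, -0.1425]
  T[2,:] = [+0.0000, -0.0049, +0.1593, -0.4778, -0.3515, +0.1414]
  T[3,:] = [+0.0000, -0.0217, -0.0371, -0.1543, -0.1699, +0.5746]
  T[4,:] = [+0.0000, -0.0429, -0.2420, +0.0312, +0.0128, +0.3943]
  T[5,:] = [+0.0000, +0.0028, -0.1273, +0.2654, +0.2355, -0.1650]
|roots of det(T-λI)|: 0.6563, 0.5303, 0.0687, 0.0687, 0.0041, 0.0000.
spectral radius ρ = 0.6563; 0.6563 < 1: convergent.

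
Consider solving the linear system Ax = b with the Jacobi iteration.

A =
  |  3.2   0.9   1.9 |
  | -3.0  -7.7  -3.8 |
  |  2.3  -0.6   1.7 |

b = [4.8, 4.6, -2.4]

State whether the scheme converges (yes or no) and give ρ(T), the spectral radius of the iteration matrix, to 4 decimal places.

yes, ρ = 0.9239

Split A = D + L + U, D = diag(3.2, -7.7, 1.7).
T_J = -D⁻¹(L+U): T[2,1] = -(-0.6)/(1.7) = +0.3529; T[2,2] = 0.
  T[0,:] = [+0.0000 -0.2812 -0.5938]
  T[1,:] = [-0.3896 +0.0000 -0.4935]
  T[2,:] = [-1.3529 +0.3529 +0.0000]
eigenvalue magnitudes: 0.9239, 0.7758, 0.1481.
ρ(T) = max|λ| = 0.9239; 0.9239 < 1 ⇒ converges.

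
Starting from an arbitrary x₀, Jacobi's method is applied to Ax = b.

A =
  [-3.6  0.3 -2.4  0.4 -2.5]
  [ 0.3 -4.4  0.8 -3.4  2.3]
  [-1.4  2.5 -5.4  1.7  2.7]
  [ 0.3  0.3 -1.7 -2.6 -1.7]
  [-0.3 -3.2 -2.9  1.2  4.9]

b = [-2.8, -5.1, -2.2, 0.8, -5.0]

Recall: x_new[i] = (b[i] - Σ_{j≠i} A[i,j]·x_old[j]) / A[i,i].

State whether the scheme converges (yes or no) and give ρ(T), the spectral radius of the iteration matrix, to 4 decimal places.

no, ρ = 1.2632

Diagonal D = diag(-3.6, -4.4, -5.4, -2.6, 4.9); L, U strict lower/upper.
T_J = -D⁻¹(L+U): T[3,4] = -(-1.7)/(-2.6) = -0.6538; T[3,3] = 0.
  T[0,:] = [+0.0000, +0.0833, -0.6667, +0.1111, -0.6944]
  T[1,:] = [+0.0682, +0.0000, +0.1818, -0.7727, +0.5227]
  T[2,:] = [-0.2593, +0.4630, +0.0000, +0.3148, +0.5000]
  T[3,:] = [+0.1154, +0.1154, -0.6538, +0.0000, -0.6538]
  T[4,:] = [+0.0612, +0.6531, +0.5918, -0.2449, +0.0000]
|eigenvalues of T|: 1.2632, 0.6256, 0.6256, 0.6081, 0.1359.
ρ = 1.2632; 1.2632 > 1 ⇒ diverges.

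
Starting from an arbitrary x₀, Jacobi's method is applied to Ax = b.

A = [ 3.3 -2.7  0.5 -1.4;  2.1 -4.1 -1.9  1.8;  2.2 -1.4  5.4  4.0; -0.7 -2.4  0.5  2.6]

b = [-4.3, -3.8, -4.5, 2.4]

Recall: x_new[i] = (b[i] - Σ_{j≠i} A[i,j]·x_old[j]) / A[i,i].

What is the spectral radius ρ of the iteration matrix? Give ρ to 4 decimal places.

1.3080

Diagonal D = diag(3.3, -4.1, 5.4, 2.6); L, U strict lower/upper.
Jacobi: T = -D⁻¹(L+U), T[1,0] = -(2.1)/(-4.1) = +0.5122; T[1,1] = 0.
  T[0,:] = [+0.0000  +0.8182  -0.1515  +0.4242]
  T[1,:] = [+0.5122  +0.0000  -0.4634  +0.4390]
  T[2,:] = [-0.4074  +0.2593  +0.0000  -0.7407]
  T[3,:] = [+0.2692  +0.9231  -0.1923  +0.0000]
eigenvalue magnitudes: 1.3080, 0.6384, 0.6384, 0.2706.
ρ(T) = max|λ| = 1.3080; 1.3080 > 1, so it fails to converge.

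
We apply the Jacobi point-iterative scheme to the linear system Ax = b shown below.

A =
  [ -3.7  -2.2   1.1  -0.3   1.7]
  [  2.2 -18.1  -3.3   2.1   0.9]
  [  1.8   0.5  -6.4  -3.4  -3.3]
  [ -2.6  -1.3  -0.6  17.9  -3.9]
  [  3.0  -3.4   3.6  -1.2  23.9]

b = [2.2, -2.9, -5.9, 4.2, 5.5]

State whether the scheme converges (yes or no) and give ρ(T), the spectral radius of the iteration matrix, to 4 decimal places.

yes, ρ = 0.4650

Write A = D+L+U with D = diag(-3.7, -18.1, -6.4, 17.9, 23.9).
Jacobi T = -D⁻¹(L+U): T[0,1] = -(-2.2)/(-3.7) = -0.5946; T[0,0] = 0.
  T[0,:] = [+0.0000, -0.5946, +0.2973, -0.0811, +0.4595]
  T[1,:] = [+0.1215, +0.0000, -0.1823, +0.1160, +0.0497]
  T[2,:] = [+0.2812, +0.0781, +0.0000, -0.5312, -0.5156]
  T[3,:] = [+0.1453, +0.0726, +0.0335, +0.0000, +0.2179]
  T[4,:] = [-0.1255, +0.1423, -0.1506, +0.0502, +0.0000]
|roots of det(T-λI)|: 0.4650, 0.3321, 0.3321, 0.2814, 0.2814.
spectral radius ρ = 0.4650; 0.4650 < 1 ⇒ converges.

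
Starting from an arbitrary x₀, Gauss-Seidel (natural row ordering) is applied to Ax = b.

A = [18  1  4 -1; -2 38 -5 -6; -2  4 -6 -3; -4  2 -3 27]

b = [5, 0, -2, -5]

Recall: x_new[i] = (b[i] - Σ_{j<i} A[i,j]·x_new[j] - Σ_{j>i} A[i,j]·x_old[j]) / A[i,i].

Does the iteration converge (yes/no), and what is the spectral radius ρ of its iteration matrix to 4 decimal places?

Diagonal D = diag(18, 38, -6, 27); L, U strict lower/upper.
Gauss-Seidel: T = -(D+L)⁻¹U, row 0 first, T[0,2] = -(4)/(18) = -0.2222; later rows by forward substitution.
  T[0,:] = [+0.0000 -0.0556 -0.2222 +0.0556]
  T[1,:] = [+0.0000 -0.0029 +0.1199 +0.1608]
  T[2,:] = [+0.0000 +0.0166 +0.1540 -0.4113]
  T[3,:] = [+0.0000 -0.0062 -0.0247 -0.0494]
|roots of det(T-λI)|: 0.2066, 0.0640, 0.0410, 0.0000.
spectral radius ρ = 0.2066; 0.2066 < 1, so it converges for any x₀.

yes, ρ = 0.2066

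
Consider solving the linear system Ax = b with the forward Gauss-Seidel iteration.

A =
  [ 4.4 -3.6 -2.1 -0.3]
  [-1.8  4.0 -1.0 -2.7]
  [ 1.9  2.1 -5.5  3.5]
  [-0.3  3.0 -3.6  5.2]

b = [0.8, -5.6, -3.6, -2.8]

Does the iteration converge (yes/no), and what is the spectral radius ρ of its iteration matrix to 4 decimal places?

Diagonal D = diag(4.4, 4, -5.5, 5.2); L, U strict lower/upper.
GS T = -(D+L)⁻¹U: row 0 first, T[0,1] = -(-3.6)/(4.4) = +0.8182; later rows by forward substitution.
  T[0,:] = [+0.0000, +0.8182, +0.4773, +0.0682]
  T[1,:] = [+0.0000, +0.3682, +0.4648, +0.7057]
  T[2,:] = [+0.0000, +0.4232, +0.3423, +0.9294]
  T[3,:] = [+0.0000, +0.1278, -0.0036, +0.2402]
|roots of det(T-λI)|: 0.9452, 0.0891, 0.0891, 0.0000.
ρ = 0.9452; 0.9452 < 1 ⇒ converges.

yes, ρ = 0.9452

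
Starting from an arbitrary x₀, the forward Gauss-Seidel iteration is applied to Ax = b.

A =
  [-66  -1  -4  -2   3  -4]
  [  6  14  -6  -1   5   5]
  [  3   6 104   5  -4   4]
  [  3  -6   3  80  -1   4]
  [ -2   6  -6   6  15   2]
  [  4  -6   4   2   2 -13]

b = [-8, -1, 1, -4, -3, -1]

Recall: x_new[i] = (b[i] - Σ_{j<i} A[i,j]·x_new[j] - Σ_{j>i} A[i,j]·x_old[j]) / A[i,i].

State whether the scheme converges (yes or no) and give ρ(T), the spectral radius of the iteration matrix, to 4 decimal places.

yes, ρ = 0.2393

Let D = diag(-66, 14, 104, 80, 15, -13); L, U the strict triangles.
Gauss-Seidel: T = -(D+L)⁻¹U, row 0 first, T[0,1] = -(-1)/(-66) = -0.0152; later rows by forward substitution.
  T[0,:] = [+0.0000, -0.0152, -0.0606, -0.0303, +0.0455, -0.0606]
  T[1,:] = [+0.0000, +0.0065, +0.4545, +0.0844, -0.3766, -0.3312]
  T[2,:] = [+0.0000, +0.0001, -0.0245, -0.0521, +0.0589, -0.0176]
  T[3,:] = [+0.0000, +0.0011, +0.0373, +0.0094, -0.0197, -0.0719]
  T[4,:] = [+0.0000, -0.0050, -0.2146, -0.0624, +0.1881, +0.0128]
  T[5,:] = [+0.0000, -0.0082, -0.2632, -0.0725, +0.2318, +0.1197]
|eigenvalues of T|: 0.2393, 0.0580, 0.0324, 0.0324, 0.0110, 0.0000.
ρ(T) = max|λ| = 0.2393; 0.2393 < 1: convergent.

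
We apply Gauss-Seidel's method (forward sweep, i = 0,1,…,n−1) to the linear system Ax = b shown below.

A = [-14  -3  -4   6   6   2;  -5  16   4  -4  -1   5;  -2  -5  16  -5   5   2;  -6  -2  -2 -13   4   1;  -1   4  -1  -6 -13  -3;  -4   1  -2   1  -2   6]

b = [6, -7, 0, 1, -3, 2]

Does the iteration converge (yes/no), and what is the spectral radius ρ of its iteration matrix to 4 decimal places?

yes, ρ = 0.8963

A = D + L + U where D = diag(-14, 16, 16, -13, -13, 6).
Gauss-Seidel: T = -(D+L)⁻¹U, row 0 first, T[0,2] = -(-4)/(-14) = -0.2857; later rows by forward substitution.
  T[0,:] = [+0.0000, -0.2143, -0.2857, +0.4286, +0.4286, +0.1429]
  T[1,:] = [+0.0000, -0.0670, -0.3393, +0.3839, +0.1964, -0.2679]
  T[2,:] = [+0.0000, -0.0477, -0.1417, +0.4860, -0.1975, -0.1908]
  T[3,:] = [+0.0000, +0.1165, +0.2059, -0.3316, +0.1101, +0.0816]
  T[4,:] = [+0.0000, -0.0542, -0.1665, +0.2008, -0.0081, -0.3471]
  T[5,:] = [+0.0000, -0.1851, -0.2710, +0.5060, +0.1661, -0.0530]
|λ(T)| sorted: 0.8963, 0.2290, 0.2290, 0.1298, 0.1298, 0.0000.
ρ(T) = max|λ| = 0.8963; 0.8963 < 1, so it converges for any x₀.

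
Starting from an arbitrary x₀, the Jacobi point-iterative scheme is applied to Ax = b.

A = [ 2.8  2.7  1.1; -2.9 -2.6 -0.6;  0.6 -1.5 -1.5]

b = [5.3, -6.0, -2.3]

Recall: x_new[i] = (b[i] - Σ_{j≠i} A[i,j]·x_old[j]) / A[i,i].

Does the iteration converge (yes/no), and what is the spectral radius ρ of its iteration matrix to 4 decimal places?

no, ρ = 1.2001

Let D = diag(2.8, -2.6, -1.5); L, U the strict triangles.
Jacobi T = -D⁻¹(L+U): T[0,1] = -(2.7)/(2.8) = -0.9643; T[0,0] = 0.
  T[0,:] = [+0.0000  -0.9643  -0.3929]
  T[1,:] = [-1.1154  +0.0000  -0.2308]
  T[2,:] = [+0.4000  -1.0000  +0.0000]
|λ(T)| sorted: 1.2001, 0.8628, 0.3372.
ρ = 1.2001; 1.2001 > 1, so it fails to converge.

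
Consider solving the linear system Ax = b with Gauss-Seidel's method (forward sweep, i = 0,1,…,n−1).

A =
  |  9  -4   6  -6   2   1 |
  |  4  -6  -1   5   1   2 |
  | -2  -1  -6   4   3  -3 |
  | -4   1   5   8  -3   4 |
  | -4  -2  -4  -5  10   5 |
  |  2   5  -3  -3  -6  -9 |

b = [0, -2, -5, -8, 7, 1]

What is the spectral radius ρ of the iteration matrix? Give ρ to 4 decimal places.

1.1315

Write A = D+L+U with D = diag(9, -6, -6, 8, 10, -9).
Gauss-Seidel: T = -(D+L)⁻¹U, row 0 first, T[0,5] = -(1)/(9) = -0.1111; later rows by forward substitution.
  T[0,:] = [+0.0000, +0.4444, -0.6667, +0.6667, -0.2222, -0.1111]
  T[1,:] = [+0.0000, +0.2963, -0.6111, +1.2778, +0.0185, +0.2593]
  T[2,:] = [+0.0000, -0.1975, +0.3241, +0.2315, +0.5710, -0.5062]
  T[3,:] = [+0.0000, +0.3086, -0.4595, +0.0289, -0.0953, -0.2716]
  T[4,:] = [+0.0000, +0.3123, -0.4890, +0.6293, +0.0956, -0.8309]
  T[5,:] = [+0.0000, +0.0181, -0.1165, +0.3517, -0.2614, +0.9325]
eigenvalue magnitudes: 1.1315, 0.4689, 0.4689, 0.2512, 0.0329, 0.0000.
ρ = 1.1315; 1.1315 > 1, so it fails to converge.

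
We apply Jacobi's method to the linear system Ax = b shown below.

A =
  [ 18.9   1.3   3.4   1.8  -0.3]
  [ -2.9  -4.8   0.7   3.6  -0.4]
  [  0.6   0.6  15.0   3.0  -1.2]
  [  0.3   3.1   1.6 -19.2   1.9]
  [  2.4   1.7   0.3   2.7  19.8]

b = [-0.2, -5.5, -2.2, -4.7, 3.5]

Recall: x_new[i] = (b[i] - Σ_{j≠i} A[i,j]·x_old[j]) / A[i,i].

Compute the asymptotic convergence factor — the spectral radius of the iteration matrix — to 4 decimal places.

Split A = D + L + U, D = diag(18.9, -4.8, 15, -19.2, 19.8).
Jacobi: T = -D⁻¹(L+U), T[4,0] = -(2.4)/(19.8) = -0.1212; T[4,4] = 0.
  T[0,:] = [+0.0000 -0.0688 -0.1799 -0.0952 +0.0159]
  T[1,:] = [-0.6042 +0.0000 +0.1458 +0.7500 -0.0833]
  T[2,:] = [-0.0400 -0.0400 +0.0000 -0.2000 +0.0800]
  T[3,:] = [+0.0156 +0.1615 +0.0833 +0.0000 +0.0990]
  T[4,:] = [-0.1212 -0.0859 -0.0152 -0.1364 +0.0000]
|λ(T)| sorted: 0.3546, 0.2714, 0.2714, 0.0875, 0.0875.
spectral radius ρ = 0.3546; 0.3546 < 1: convergent.

0.3546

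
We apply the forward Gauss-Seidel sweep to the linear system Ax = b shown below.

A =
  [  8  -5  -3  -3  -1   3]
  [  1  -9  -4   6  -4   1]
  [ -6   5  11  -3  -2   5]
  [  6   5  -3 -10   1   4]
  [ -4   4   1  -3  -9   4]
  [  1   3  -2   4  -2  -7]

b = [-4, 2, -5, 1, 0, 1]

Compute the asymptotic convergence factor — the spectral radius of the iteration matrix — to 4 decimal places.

Let D = diag(8, -9, 11, -10, -9, -7); L, U the strict triangles.
GS T = -(D+L)⁻¹U: row 0 first, T[0,3] = -(-3)/(8) = +0.3750; later rows by forward substitution.
  T[0,:] = [+0.0000  +0.6250  +0.3750  +0.3750  +0.1250  -0.3750]
  T[1,:] = [+0.0000  +0.0694  -0.4028  +0.7083  -0.4306  +0.0694]
  T[2,:] = [+0.0000  +0.3093  +0.3876  +0.1553  +0.4457  -0.6907]
  T[3,:] = [+0.0000  +0.3169  -0.0927  +0.5326  -0.1740  +0.4169]
  T[4,:] = [+0.0000  -0.3182  -0.2717  -0.0121  -0.1394  +0.4263]
  T[5,:] = [+0.0000  +0.3027  -0.2051  +0.6206  -0.3536  +0.2900]
|eigenvalues of T|: 1.1586, 0.2259, 0.2259, 0.1837, 0.0443, 0.0000.
spectral radius ρ = 1.1586; 1.1586 > 1: divergent.

1.1586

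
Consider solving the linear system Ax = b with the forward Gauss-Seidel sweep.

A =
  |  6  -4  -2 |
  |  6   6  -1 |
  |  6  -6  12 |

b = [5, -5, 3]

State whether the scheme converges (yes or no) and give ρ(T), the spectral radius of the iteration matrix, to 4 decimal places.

yes, ρ = 0.8514

Split A = D + L + U, D = diag(6, 6, 12).
GS T = -(D+L)⁻¹U: row 0 first, T[0,1] = -(-4)/(6) = +0.6667; later rows by forward substitution.
  T[0,:] = [+0.0000, +0.6667, +0.3333]
  T[1,:] = [+0.0000, -0.6667, -0.1667]
  T[2,:] = [+0.0000, -0.6667, -0.2500]
moduli |λ_i(T)| = 0.8514, 0.0653, 0.0000.
ρ(T) = max|λ| = 0.8514; 0.8514 < 1: convergent.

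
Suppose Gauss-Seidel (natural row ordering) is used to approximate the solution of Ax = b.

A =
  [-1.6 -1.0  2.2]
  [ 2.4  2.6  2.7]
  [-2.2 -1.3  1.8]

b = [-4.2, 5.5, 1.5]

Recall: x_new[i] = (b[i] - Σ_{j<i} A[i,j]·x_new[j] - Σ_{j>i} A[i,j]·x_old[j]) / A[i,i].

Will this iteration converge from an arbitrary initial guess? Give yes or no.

no

Write A = D+L+U with D = diag(-1.6, 2.6, 1.8).
GS T = -(D+L)⁻¹U: row 0 first, T[0,2] = -(2.2)/(-1.6) = +1.3750; later rows by forward substitution.
  T[0,:] = [+0.0000  -0.6250  +1.3750]
  T[1,:] = [+0.0000  +0.5769  -2.3077]
  T[2,:] = [+0.0000  -0.3472  +0.0139]
|eigenvalues of T|: 1.2338, 0.6430, 0.0000.
ρ(T) = max|λ| = 1.2338; 1.2338 > 1: divergent.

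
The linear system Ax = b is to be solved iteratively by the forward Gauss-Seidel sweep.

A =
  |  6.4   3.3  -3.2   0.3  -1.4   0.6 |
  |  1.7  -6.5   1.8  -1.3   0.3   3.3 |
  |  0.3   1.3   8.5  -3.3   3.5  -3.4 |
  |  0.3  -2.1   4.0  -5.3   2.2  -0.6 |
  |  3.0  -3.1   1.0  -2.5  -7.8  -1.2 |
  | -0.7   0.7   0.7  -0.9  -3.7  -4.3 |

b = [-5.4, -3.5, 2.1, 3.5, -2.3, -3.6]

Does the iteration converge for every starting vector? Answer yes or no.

Write A = D+L+U with D = diag(6.4, -6.5, 8.5, -5.3, -7.8, -4.3).
GS T = -(D+L)⁻¹U: row 0 first, T[0,2] = -(-3.2)/(6.4) = +0.5000; later rows by forward substitution.
  T[0,:] = [+0.0000  -0.5156  +0.5000  -0.0469  +0.2188  -0.0938]
  T[1,:] = [+0.0000  -0.1349  +0.4077  -0.2123  +0.1034  +0.4832]
  T[2,:] = [+0.0000  +0.0388  -0.0800  +0.4224  -0.4353  +0.3294]
  T[3,:] = [+0.0000  +0.0535  -0.1936  +0.4002  +0.0580  -0.0613]
  T[4,:] = [+0.0000  -0.1569  +0.0821  -0.0078  -0.0313  -0.3200]
  T[5,:] = [+0.0000  +0.1921  -0.0581  -0.0352  -0.0748  +0.4358]
|eigenvalues of T|: 0.6557, 0.3231, 0.3231, 0.2029, 0.0415, 0.0000.
ρ(T) = max|λ| = 0.6557; 0.6557 < 1: convergent.

yes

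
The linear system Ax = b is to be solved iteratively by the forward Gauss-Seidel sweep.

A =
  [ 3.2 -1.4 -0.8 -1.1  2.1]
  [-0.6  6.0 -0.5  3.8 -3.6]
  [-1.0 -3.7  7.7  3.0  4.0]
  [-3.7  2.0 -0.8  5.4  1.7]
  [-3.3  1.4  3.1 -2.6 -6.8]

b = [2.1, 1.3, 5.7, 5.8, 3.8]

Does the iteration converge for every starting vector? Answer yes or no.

Split A = D + L + U, D = diag(3.2, 6, 7.7, 5.4, -6.8).
GS T = -(D+L)⁻¹U: row 0 first, T[0,2] = -(-0.8)/(3.2) = +0.2500; later rows by forward substitution.
  T[0,:] = [+0.0000  +0.4375  +0.2500  +0.3437  -0.6562]
  T[1,:] = [+0.0000  +0.0437  +0.1083  -0.5990  +0.5344]
  T[2,:] = [+0.0000  +0.0778  +0.0845  -0.6328  -0.3479]
  T[3,:] = [+0.0000  +0.2951  +0.1437  +0.3636  -1.0139]
  T[4,:] = [+0.0000  -0.2807  -0.1154  -0.7176  +0.6576]
|roots of det(T-λI)|: 0.9474, 0.5377, 0.3224, 0.0132, 0.0000.
ρ(T) = max|λ| = 0.9474; 0.9474 < 1 ⇒ converges.

yes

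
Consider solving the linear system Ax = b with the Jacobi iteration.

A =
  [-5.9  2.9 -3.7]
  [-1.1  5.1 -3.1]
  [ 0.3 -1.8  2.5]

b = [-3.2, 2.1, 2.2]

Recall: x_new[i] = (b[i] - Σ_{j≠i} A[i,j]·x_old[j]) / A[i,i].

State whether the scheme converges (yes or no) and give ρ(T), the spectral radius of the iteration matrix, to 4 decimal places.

A = D + L + U where D = diag(-5.9, 5.1, 2.5).
Jacobi T = -D⁻¹(L+U): T[1,2] = -(-3.1)/(5.1) = +0.6078; T[1,1] = 0.
  T[0,:] = [+0.0000  +0.4915  -0.6271]
  T[1,:] = [+0.2157  +0.0000  +0.6078]
  T[2,:] = [-0.1200  +0.7200  +0.0000]
|eigenvalues of T|: 0.8779, 0.6412, 0.2367.
ρ(T) = max|λ| = 0.8779; 0.8779 < 1: convergent.

yes, ρ = 0.8779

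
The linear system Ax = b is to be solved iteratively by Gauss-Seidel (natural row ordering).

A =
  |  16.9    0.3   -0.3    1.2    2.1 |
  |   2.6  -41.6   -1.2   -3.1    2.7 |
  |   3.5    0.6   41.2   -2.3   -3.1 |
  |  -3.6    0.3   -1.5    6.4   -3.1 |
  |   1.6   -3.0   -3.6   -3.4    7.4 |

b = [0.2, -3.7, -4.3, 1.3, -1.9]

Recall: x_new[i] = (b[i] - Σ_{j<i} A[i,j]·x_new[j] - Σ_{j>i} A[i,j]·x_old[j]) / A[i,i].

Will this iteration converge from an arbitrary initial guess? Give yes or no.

A = D + L + U where D = diag(16.9, -41.6, 41.2, 6.4, 7.4).
Gauss-Seidel: T = -(D+L)⁻¹U, row 0 first, T[0,2] = -(-0.3)/(16.9) = +0.0178; later rows by forward substitution.
  T[0,:] = [+0.0000  -0.0178  +0.0178  -0.0710  -0.1243]
  T[1,:] = [+0.0000  -0.0011  -0.0277  -0.0790  +0.0571]
  T[2,:] = [+0.0000  +0.0015  -0.0011  +0.0630  +0.0850]
  T[3,:] = [+0.0000  -0.0096  +0.0110  -0.0215  +0.4317]
  T[4,:] = [+0.0000  -0.0003  -0.0106  +0.0041  +0.2897]
moduli |λ_i(T)| = 0.2893, 0.0598, 0.0407, 0.0042, 0.0000.
ρ(T) = max|λ| = 0.2893; 0.2893 < 1 ⇒ converges.

yes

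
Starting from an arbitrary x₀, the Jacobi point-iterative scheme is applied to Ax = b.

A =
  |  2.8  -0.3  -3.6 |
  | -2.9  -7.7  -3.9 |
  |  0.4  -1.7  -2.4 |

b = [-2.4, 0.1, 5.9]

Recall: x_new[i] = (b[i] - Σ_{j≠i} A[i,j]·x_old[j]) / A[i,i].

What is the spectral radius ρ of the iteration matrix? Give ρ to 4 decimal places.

0.9419

Write A = D+L+U with D = diag(2.8, -7.7, -2.4).
T_J = -D⁻¹(L+U): T[0,1] = -(-0.3)/(2.8) = +0.1071; T[0,0] = 0.
  T[0,:] = [+0.0000 +0.1071 +1.2857]
  T[1,:] = [-0.3766 +0.0000 -0.5065]
  T[2,:] = [+0.1667 -0.7083 +0.0000]
|λ(T)| sorted: 0.9419, 0.5954, 0.5954.
ρ(T) = max|λ| = 0.9419; 0.9419 < 1 ⇒ converges.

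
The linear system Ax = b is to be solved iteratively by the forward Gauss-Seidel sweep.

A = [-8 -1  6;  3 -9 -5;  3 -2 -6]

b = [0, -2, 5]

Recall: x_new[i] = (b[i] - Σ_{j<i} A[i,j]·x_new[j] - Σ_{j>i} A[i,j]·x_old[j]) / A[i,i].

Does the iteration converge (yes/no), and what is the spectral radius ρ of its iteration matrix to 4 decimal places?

Split A = D + L + U, D = diag(-8, -9, -6).
GS T = -(D+L)⁻¹U: row 0 first, T[0,2] = -(6)/(-8) = +0.7500; later rows by forward substitution.
  T[0,:] = [+0.0000  -0.1250  +0.7500]
  T[1,:] = [+0.0000  -0.0417  -0.3056]
  T[2,:] = [+0.0000  -0.0486  +0.4769]
eigenvalue magnitudes: 0.5041, 0.0689, 0.0000.
spectral radius ρ = 0.5041; 0.5041 < 1: convergent.

yes, ρ = 0.5041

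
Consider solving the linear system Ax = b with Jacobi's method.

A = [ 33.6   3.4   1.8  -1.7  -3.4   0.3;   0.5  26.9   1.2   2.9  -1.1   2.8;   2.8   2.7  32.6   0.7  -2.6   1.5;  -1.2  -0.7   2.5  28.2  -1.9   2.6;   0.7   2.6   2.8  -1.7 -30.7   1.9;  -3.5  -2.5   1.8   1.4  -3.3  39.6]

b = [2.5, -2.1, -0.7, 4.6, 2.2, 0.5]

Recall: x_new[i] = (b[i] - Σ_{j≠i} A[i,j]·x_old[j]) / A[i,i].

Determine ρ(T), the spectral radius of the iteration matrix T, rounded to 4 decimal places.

Let D = diag(33.6, 26.9, 32.6, 28.2, -30.7, 39.6); L, U the strict triangles.
Jacobi: T = -D⁻¹(L+U), T[1,4] = -(-1.1)/(26.9) = +0.0409; T[1,1] = 0.
  T[0,:] = [+0.0000, -0.1012, -0.0536, +0.0506, +0.1012, -0.0089]
  T[1,:] = [-0.0186, +0.0000, -0.0446, -0.1078, +0.0409, -0.1041]
  T[2,:] = [-0.0859, -0.0828, +0.0000, -0.0215, +0.0798, -0.0460]
  T[3,:] = [+0.0426, +0.0248, -0.0887, +0.0000, +0.0674, -0.0922]
  T[4,:] = [+0.0228, +0.0847, +0.0912, -0.0554, +0.0000, +0.0619]
  T[5,:] = [+0.0884, +0.0631, -0.0455, -0.0354, +0.0833, +0.0000]
eigenvalue magnitudes: 0.1996, 0.0997, 0.0997, 0.0718, 0.0718, 0.0334.
ρ(T) = max|λ| = 0.1996; 0.1996 < 1: convergent.

0.1996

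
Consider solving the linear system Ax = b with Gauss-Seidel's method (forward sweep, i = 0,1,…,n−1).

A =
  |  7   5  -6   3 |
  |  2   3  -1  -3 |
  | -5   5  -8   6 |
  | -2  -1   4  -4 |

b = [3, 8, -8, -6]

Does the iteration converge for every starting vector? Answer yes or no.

Diagonal D = diag(7, 3, -8, -4); L, U strict lower/upper.
T_GS = -(D+L)⁻¹U: row 0 first, T[0,3] = -(3)/(7) = -0.4286; later rows by forward substitution.
  T[0,:] = [+0.0000 -0.7143 +0.8571 -0.4286]
  T[1,:] = [+0.0000 +0.4762 -0.2381 +1.2857]
  T[2,:] = [+0.0000 +0.7440 -0.6845 +1.8214]
  T[3,:] = [+0.0000 +0.9821 -1.0536 +1.7143]
|eigenvalues of T|: 1.4447, 0.2486, 0.2486, 0.0000.
ρ(T) = max|λ| = 1.4447; 1.4447 > 1, so it fails to converge.

no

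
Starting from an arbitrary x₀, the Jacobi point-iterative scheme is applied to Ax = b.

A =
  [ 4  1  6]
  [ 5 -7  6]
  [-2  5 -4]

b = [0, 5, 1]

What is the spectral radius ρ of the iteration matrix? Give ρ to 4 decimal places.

Diagonal D = diag(4, -7, -4); L, U strict lower/upper.
Jacobi T = -D⁻¹(L+U): T[1,0] = -(5)/(-7) = +0.7143; T[1,1] = 0.
  T[0,:] = [+0.0000  -0.2500  -1.5000]
  T[1,:] = [+0.7143  +0.0000  +0.8571]
  T[2,:] = [-0.5000  +1.2500  +0.0000]
eigenvalue magnitudes: 1.5597, 0.8888, 0.8888.
spectral radius ρ = 1.5597; 1.5597 > 1: divergent.

1.5597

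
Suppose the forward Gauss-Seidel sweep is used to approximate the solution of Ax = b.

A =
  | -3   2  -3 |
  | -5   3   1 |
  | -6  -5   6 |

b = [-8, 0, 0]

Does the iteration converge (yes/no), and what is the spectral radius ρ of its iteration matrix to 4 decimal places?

Diagonal D = diag(-3, 3, 6); L, U strict lower/upper.
GS T = -(D+L)⁻¹U: row 0 first, T[0,1] = -(2)/(-3) = +0.6667; later rows by forward substitution.
  T[0,:] = [+0.0000  +0.6667  -1.0000]
  T[1,:] = [+0.0000  +1.1111  -2.0000]
  T[2,:] = [+0.0000  +1.5926  -2.6667]
|λ(T)| sorted: 1.3964, 0.1591, 0.0000.
ρ(T) = max|λ| = 1.3964; 1.3964 > 1, so it fails to converge.

no, ρ = 1.3964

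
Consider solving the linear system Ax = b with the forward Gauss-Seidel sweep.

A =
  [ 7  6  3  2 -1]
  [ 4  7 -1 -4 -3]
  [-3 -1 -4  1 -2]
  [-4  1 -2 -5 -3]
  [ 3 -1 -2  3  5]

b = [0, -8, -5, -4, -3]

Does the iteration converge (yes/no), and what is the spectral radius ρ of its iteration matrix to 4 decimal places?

no, ρ = 1.1771

Let D = diag(7, 7, -4, -5, 5); L, U the strict triangles.
T_GS = -(D+L)⁻¹U: row 0 first, T[0,4] = -(-1)/(7) = +0.1429; later rows by forward substitution.
  T[0,:] = [+0.0000, -0.8571, -0.4286, -0.2857, +0.1429]
  T[1,:] = [+0.0000, +0.4898, +0.3878, +0.7347, +0.3469]
  T[2,:] = [+0.0000, +0.5204, +0.2245, +0.2806, -0.6939]
  T[3,:] = [+0.0000, +0.5755, +0.3306, +0.2633, -0.3673]
  T[4,:] = [+0.0000, +0.4751, +0.2261, +0.2727, -0.0735]
eigenvalue magnitudes: 1.1771, 0.4072, 0.2329, 0.0987, 0.0000.
spectral radius ρ = 1.1771; 1.1771 > 1, so it fails to converge.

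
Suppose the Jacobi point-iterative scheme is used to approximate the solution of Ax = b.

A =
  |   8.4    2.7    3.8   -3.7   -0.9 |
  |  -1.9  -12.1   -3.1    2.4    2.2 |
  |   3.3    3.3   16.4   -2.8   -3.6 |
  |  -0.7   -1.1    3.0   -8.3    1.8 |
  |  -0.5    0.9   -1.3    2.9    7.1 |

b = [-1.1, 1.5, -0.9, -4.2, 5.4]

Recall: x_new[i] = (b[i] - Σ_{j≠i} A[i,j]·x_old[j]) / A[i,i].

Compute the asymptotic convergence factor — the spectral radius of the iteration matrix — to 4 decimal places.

Diagonal D = diag(8.4, -12.1, 16.4, -8.3, 7.1); L, U strict lower/upper.
T_J = -D⁻¹(L+U): T[0,3] = -(-3.7)/(8.4) = +0.4405; T[0,0] = 0.
  T[0,:] = [+0.0000, -0.3214, -0.4524, +0.4405, +0.1071]
  T[1,:] = [-0.1570, +0.0000, -0.2562, +0.1983, +0.1818]
  T[2,:] = [-0.2012, -0.2012, +0.0000, +0.1707, +0.2195]
  T[3,:] = [-0.0843, -0.1325, +0.3614, +0.0000, +0.2169]
  T[4,:] = [+0.0704, -0.1268, +0.1831, -0.4085, +0.0000]
|λ(T)| sorted: 0.5721, 0.2926, 0.2926, 0.2036, 0.2036.
ρ(T) = max|λ| = 0.5721; 0.5721 < 1: convergent.

0.5721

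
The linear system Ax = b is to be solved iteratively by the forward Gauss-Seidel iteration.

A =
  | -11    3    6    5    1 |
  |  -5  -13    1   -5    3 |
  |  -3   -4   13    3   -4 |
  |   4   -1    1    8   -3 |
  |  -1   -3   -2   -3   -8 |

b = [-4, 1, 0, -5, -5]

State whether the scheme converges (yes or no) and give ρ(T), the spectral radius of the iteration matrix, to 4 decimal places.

Write A = D+L+U with D = diag(-11, -13, 13, 8, -8).
GS T = -(D+L)⁻¹U: row 0 first, T[0,2] = -(6)/(-11) = +0.5455; later rows by forward substitution.
  T[0,:] = [+0.0000  +0.2727  +0.5455  +0.4545  +0.0909]
  T[1,:] = [+0.0000  -0.1049  -0.1329  -0.5594  +0.1958]
  T[2,:] = [+0.0000  +0.0307  +0.0850  -0.2980  +0.3889]
  T[3,:] = [+0.0000  -0.1533  -0.3000  -0.2600  +0.3054]
  T[4,:] = [+0.0000  +0.0551  +0.0729  +0.3250  -0.2965]
eigenvalue magnitudes: 0.8457, 0.2814, 0.0309, 0.0309, 0.0000.
ρ = 0.8457; 0.8457 < 1, so it converges for any x₀.

yes, ρ = 0.8457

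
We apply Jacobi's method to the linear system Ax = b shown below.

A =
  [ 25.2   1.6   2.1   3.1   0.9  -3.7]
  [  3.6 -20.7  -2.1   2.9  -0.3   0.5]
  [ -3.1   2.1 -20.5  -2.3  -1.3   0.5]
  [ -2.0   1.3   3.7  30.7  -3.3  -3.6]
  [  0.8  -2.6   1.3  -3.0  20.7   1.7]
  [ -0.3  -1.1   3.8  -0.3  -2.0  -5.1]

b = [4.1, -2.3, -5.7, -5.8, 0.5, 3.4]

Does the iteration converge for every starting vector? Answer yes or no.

Write A = D+L+U with D = diag(25.2, -20.7, -20.5, 30.7, 20.7, -5.1).
T_J = -D⁻¹(L+U): T[1,3] = -(2.9)/(-20.7) = +0.1401; T[1,1] = 0.
  T[0,:] = [+0.0000  -0.0635  -0.0833  -0.1230  -0.0357  +0.1468]
  T[1,:] = [+0.1739  +0.0000  -0.1014  +0.1401  -0.0145  +0.0242]
  T[2,:] = [-0.1512  +0.1024  +0.0000  -0.1122  -0.0634  +0.0244]
  T[3,:] = [+0.0651  -0.0423  -0.1205  +0.0000  +0.1075  +0.1173]
  T[4,:] = [-0.0386  +0.1256  -0.0628  +0.1449  +0.0000  -0.0821]
  T[5,:] = [-0.0588  -0.2157  +0.7451  -0.0588  -0.3922  +0.0000]
|λ(T)| sorted: 0.3770, 0.2981, 0.2981, 0.0902, 0.0902, 0.0864.
ρ = 0.3770; 0.3770 < 1, so it converges for any x₀.

yes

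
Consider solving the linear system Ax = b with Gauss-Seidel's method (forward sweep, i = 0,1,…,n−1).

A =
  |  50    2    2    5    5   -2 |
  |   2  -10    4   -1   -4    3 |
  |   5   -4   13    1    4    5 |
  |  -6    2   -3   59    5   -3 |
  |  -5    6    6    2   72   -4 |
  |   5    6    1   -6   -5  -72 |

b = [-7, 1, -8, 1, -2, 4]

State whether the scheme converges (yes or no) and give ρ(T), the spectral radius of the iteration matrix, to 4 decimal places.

Diagonal D = diag(50, -10, 13, 59, 72, -72); L, U strict lower/upper.
T_GS = -(D+L)⁻¹U: row 0 first, T[0,5] = -(-2)/(50) = +0.0400; later rows by forward substitution.
  T[0,:] = [+0.0000  -0.0400  -0.0400  -0.1000  -0.1000  +0.0400]
  T[1,:] = [+0.0000  -0.0080  +0.3920  -0.1200  -0.4200  +0.3080]
  T[2,:] = [+0.0000  +0.0129  +0.1360  -0.0754  -0.3985  -0.3052]
  T[3,:] = [+0.0000  -0.0031  -0.0104  -0.0099  -0.1009  +0.0290]
  T[4,:] = [+0.0000  -0.0031  -0.0465  +0.0096  +0.0641  +0.0573]
  T[5,:] = [+0.0000  -0.0028  +0.0359  -0.0178  -0.0435  +0.0178]
moduli |λ_i(T)| = 0.2136, 0.0534, 0.0534, 0.0529, 0.0125, 0.0000.
spectral radius ρ = 0.2136; 0.2136 < 1, so it converges for any x₀.

yes, ρ = 0.2136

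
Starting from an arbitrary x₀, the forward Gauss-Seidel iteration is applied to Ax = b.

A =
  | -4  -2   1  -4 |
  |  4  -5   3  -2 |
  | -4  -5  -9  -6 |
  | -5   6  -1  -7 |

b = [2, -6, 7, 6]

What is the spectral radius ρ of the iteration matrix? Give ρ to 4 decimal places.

Write A = D+L+U with D = diag(-4, -5, -9, -7).
T_GS = -(D+L)⁻¹U: row 0 first, T[0,3] = -(-4)/(-4) = -1.0000; later rows by forward substitution.
  T[0,:] = [+0.0000, -0.5000, +0.2500, -1.0000]
  T[1,:] = [+0.0000, -0.4000, +0.8000, -1.2000]
  T[2,:] = [+0.0000, +0.4444, -0.5556, +0.4444]
  T[3,:] = [+0.0000, -0.0492, +0.5865, -0.3778]
|roots of det(T-λI)|: 1.4630, 0.3125, 0.3125, 0.0000.
ρ = 1.4630; 1.4630 > 1: divergent.

1.4630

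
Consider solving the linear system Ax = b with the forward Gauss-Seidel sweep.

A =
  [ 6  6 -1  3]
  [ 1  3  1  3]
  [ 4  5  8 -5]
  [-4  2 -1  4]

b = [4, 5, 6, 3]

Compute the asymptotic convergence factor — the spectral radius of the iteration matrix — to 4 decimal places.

1.5831

Let D = diag(6, 3, 8, 4); L, U the strict triangles.
Gauss-Seidel: T = -(D+L)⁻¹U, row 0 first, T[0,3] = -(3)/(6) = -0.5000; later rows by forward substitution.
  T[0,:] = [+0.0000, -1.0000, +0.1667, -0.5000]
  T[1,:] = [+0.0000, +0.3333, -0.3889, -0.8333]
  T[2,:] = [+0.0000, +0.2917, +0.1597, +1.3958]
  T[3,:] = [+0.0000, -1.0938, +0.4010, +0.2656]
|λ(T)| sorted: 1.5831, 0.6080, 0.2164, 0.0000.
ρ = 1.5831; 1.5831 > 1: divergent.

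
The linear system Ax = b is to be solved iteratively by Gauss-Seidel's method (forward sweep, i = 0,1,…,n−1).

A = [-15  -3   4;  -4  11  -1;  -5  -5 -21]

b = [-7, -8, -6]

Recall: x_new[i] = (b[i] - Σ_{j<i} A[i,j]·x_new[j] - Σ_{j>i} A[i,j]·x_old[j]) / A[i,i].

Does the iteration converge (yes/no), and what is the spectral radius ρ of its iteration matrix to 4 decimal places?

Diagonal D = diag(-15, 11, -21); L, U strict lower/upper.
T_GS = -(D+L)⁻¹U: row 0 first, T[0,2] = -(4)/(-15) = +0.2667; later rows by forward substitution.
  T[0,:] = [+0.0000  -0.2000  +0.2667]
  T[1,:] = [+0.0000  -0.0727  +0.1879]
  T[2,:] = [+0.0000  +0.0649  -0.1082]
|eigenvalues of T|: 0.2023, 0.0214, 0.0000.
ρ = 0.2023; 0.2023 < 1 ⇒ converges.

yes, ρ = 0.2023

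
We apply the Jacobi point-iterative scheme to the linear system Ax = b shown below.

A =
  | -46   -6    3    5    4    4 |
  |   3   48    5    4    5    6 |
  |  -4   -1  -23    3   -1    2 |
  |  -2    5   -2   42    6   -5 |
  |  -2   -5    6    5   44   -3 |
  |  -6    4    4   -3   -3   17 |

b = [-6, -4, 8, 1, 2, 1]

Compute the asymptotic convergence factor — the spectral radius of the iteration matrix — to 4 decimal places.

Write A = D+L+U with D = diag(-46, 48, -23, 42, 44, 17).
Jacobi: T = -D⁻¹(L+U), T[2,4] = -(-1)/(-23) = -0.0435; T[2,2] = 0.
  T[0,:] = [+0.0000  -0.1304  +0.0652  +0.1087  +0.0870  +0.0870]
  T[1,:] = [-0.0625  +0.0000  -0.1042  -0.0833  -0.1042  -0.1250]
  T[2,:] = [-0.1739  -0.0435  +0.0000  +0.1304  -0.0435  +0.0870]
  T[3,:] = [+0.0476  -0.1190  +0.0476  +0.0000  -0.1429  +0.1190]
  T[4,:] = [+0.0455  +0.1136  -0.1364  -0.1136  +0.0000  +0.0682]
  T[5,:] = [+0.3529  -0.2353  -0.2353  +0.1765  +0.1765  +0.0000]
moduli |λ_i(T)| = 0.3801, 0.2495, 0.2069, 0.2069, 0.1931, 0.0969.
ρ = 0.3801; 0.3801 < 1 ⇒ converges.

0.3801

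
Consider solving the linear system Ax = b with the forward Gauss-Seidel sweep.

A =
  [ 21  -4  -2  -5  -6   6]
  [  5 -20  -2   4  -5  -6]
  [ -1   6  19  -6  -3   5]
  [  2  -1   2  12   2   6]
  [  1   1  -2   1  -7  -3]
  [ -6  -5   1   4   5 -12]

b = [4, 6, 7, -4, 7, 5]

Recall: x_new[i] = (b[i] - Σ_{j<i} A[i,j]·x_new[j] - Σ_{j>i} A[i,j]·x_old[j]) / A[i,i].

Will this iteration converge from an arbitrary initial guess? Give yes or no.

Split A = D + L + U, D = diag(21, -20, 19, 12, -7, -12).
Gauss-Seidel: T = -(D+L)⁻¹U, row 0 first, T[0,3] = -(-5)/(21) = +0.2381; later rows by forward substitution.
  T[0,:] = [+0.0000  +0.1905  +0.0952  +0.2381  +0.2857  -0.2857]
  T[1,:] = [+0.0000  +0.0476  -0.0762  +0.2595  -0.1786  -0.3714]
  T[2,:] = [+0.0000  -0.0050  +0.0291  +0.2464  +0.2293  -0.1609]
  T[3,:] = [+0.0000  -0.0269  -0.0271  -0.0591  -0.2674  -0.4565]
  T[4,:] = [+0.0000  +0.0316  -0.0095  -0.0077  -0.0884  -0.5417]
  T[5,:] = [+0.0000  -0.1113  -0.0264  -0.2296  -0.1753  -0.0937]
|roots of det(T-λI)|: 0.5985, 0.2537, 0.2537, 0.1029, 0.0542, 0.0000.
spectral radius ρ = 0.5985; 0.5985 < 1, so it converges for any x₀.

yes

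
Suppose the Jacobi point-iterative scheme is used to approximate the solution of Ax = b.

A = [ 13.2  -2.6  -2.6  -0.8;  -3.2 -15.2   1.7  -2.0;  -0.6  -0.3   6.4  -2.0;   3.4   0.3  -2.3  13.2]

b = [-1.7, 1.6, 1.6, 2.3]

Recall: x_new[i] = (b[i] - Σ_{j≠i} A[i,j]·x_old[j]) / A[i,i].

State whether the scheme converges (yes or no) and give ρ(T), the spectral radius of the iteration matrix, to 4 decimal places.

Let D = diag(13.2, -15.2, 6.4, 13.2); L, U the strict triangles.
Jacobi: T = -D⁻¹(L+U), T[1,3] = -(-2)/(-15.2) = -0.1316; T[1,1] = 0.
  T[0,:] = [+0.0000  +0.1970  +0.1970  +0.0606]
  T[1,:] = [-0.2105  +0.0000  +0.1118  -0.1316]
  T[2,:] = [+0.0938  +0.0469  +0.0000  +0.3125]
  T[3,:] = [-0.2576  -0.0227  +0.1742  +0.0000]
moduli |λ_i(T)| = 0.2629, 0.1778, 0.1778, 0.0694.
ρ = 0.2629; 0.2629 < 1: convergent.

yes, ρ = 0.2629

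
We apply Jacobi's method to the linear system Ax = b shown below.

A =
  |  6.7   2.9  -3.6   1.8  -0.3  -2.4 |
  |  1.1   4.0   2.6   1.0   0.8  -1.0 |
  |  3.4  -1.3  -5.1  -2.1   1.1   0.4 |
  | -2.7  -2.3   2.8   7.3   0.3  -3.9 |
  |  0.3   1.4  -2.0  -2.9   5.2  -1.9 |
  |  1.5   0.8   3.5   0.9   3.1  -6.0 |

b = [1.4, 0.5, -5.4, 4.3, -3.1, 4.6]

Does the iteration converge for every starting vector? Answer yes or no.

Diagonal D = diag(6.7, 4, -5.1, 7.3, 5.2, -6); L, U strict lower/upper.
Jacobi T = -D⁻¹(L+U): T[5,3] = -(0.9)/(-6) = +0.1500; T[5,5] = 0.
  T[0,:] = [+0.0000, -0.4328, +0.5373, -0.2687, +0.0448, +0.3582]
  T[1,:] = [-0.2750, +0.0000, -0.6500, -0.2500, -0.2000, +0.2500]
  T[2,:] = [+0.6667, -0.2549, +0.0000, -0.4118, +0.2157, +0.0784]
  T[3,:] = [+0.3699, +0.3151, -0.3836, +0.0000, -0.0411, +0.5342]
  T[4,:] = [-0.0577, -0.2692, +0.3846, +0.5577, +0.0000, +0.3654]
  T[5,:] = [+0.2500, +0.1333, +0.5833, +0.1500, +0.5167, +0.0000]
|eigenvalues of T|: 1.1380, 0.7735, 0.7735, 0.5652, 0.3829, 0.3829.
ρ(T) = max|λ| = 1.1380; 1.1380 > 1, so it fails to converge.

no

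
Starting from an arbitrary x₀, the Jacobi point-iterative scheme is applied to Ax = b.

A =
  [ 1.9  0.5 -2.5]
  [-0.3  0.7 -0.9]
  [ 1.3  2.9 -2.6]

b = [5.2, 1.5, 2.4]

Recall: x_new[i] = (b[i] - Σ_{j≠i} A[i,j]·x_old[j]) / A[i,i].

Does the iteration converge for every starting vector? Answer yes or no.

no

Diagonal D = diag(1.9, 0.7, -2.6); L, U strict lower/upper.
T_J = -D⁻¹(L+U): T[0,1] = -(0.5)/(1.9) = -0.2632; T[0,0] = 0.
  T[0,:] = [+0.0000  -0.2632  +1.3158]
  T[1,:] = [+0.4286  +0.0000  +1.2857]
  T[2,:] = [+0.5000  +1.1154  +0.0000]
|roots of det(T-λI)|: 1.5111, 1.2719, 0.2392.
ρ = 1.5111; 1.5111 > 1, so it fails to converge.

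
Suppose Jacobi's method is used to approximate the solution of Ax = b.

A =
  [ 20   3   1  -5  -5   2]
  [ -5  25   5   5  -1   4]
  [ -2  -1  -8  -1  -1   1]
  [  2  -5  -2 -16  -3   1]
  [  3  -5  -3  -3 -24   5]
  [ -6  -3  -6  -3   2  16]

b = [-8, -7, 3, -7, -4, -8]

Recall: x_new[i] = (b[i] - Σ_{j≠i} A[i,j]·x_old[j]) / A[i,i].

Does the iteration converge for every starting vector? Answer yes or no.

yes

Let D = diag(20, 25, -8, -16, -24, 16); L, U the strict triangles.
Jacobi: T = -D⁻¹(L+U), T[4,0] = -(3)/(-24) = +0.1250; T[4,4] = 0.
  T[0,:] = [+0.0000, -0.1500, -0.0500, +0.2500, +0.2500, -0.1000]
  T[1,:] = [+0.2000, +0.0000, -0.2000, -0.2000, +0.0400, -0.1600]
  T[2,:] = [-0.2500, -0.1250, +0.0000, -0.1250, -0.1250, +0.1250]
  T[3,:] = [+0.1250, -0.3125, -0.1250, +0.0000, -0.1875, +0.0625]
  T[4,:] = [+0.1250, -0.2083, -0.1250, -0.1250, +0.0000, +0.2083]
  T[5,:] = [+0.3750, +0.1875, +0.3750, +0.1875, -0.1250, +0.0000]
eigenvalue magnitudes: 0.5055, 0.3560, 0.3560, 0.2961, 0.2961, 0.1238.
ρ = 0.5055; 0.5055 < 1 ⇒ converges.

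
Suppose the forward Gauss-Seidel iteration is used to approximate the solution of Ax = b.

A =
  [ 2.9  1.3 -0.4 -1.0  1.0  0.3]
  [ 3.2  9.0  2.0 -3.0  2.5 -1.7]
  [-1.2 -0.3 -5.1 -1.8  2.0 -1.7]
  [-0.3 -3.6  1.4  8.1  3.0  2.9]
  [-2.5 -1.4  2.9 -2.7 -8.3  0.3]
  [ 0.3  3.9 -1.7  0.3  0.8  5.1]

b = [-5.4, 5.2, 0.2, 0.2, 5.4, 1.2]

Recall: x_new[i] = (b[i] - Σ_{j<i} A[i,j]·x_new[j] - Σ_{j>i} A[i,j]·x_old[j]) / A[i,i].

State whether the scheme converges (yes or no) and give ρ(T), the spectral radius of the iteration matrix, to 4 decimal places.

yes, ρ = 0.8399

Diagonal D = diag(2.9, 9, -5.1, 8.1, -8.3, 5.1); L, U strict lower/upper.
GS T = -(D+L)⁻¹U: row 0 first, T[0,1] = -(1.3)/(2.9) = -0.4483; later rows by forward substitution.
  T[0,:] = [+0.0000  -0.4483  +0.1379  +0.3448  -0.3448  -0.1034]
  T[1,:] = [+0.0000  +0.1594  -0.2713  +0.2107  -0.1552  +0.2257]
  T[2,:] = [+0.0000  +0.0961  -0.0165  -0.4465  +0.4824  -0.3223]
  T[3,:] = [+0.0000  +0.0376  -0.1126  +0.1836  -0.5355  -0.2059]
  T[4,:] = [+0.0000  +0.1295  +0.0351  -0.3551  +0.4728  -0.0164]
  T[5,:] = [+0.0000  -0.0860  +0.1949  -0.2853  +0.2571  -0.2592]
eigenvalue magnitudes: 0.8399, 0.1912, 0.1912, 0.0380, 0.0238, 0.0000.
spectral radius ρ = 0.8399; 0.8399 < 1, so it converges for any x₀.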